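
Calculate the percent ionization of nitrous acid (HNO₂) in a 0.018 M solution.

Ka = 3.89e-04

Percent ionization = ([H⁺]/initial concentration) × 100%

Using Ka equilibrium: x² + Ka×x - Ka×C = 0. Solving: [H⁺] = 2.4588e-03. Percent = (2.4588e-03/0.018) × 100

Percent ionization = 13.7%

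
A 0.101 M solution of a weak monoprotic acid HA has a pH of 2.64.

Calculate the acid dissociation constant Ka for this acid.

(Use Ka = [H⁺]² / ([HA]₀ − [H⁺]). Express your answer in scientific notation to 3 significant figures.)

[H⁺] = 10^(−pH) = 10^(−2.64) = 2.291e-03 M. For HA ⇌ H⁺ + A⁻, Ka = [H⁺][A⁻]/[HA] = [H⁺]² / ([HA]₀ − [H⁺]) = (2.291e-03)² / (0.101 − 2.291e-03) = 5.32e-05.

K_a = 5.32e-05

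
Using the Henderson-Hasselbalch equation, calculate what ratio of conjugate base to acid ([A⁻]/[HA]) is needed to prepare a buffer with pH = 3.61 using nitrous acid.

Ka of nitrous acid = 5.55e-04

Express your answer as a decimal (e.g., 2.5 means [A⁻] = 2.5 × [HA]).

pKa = -log(5.55e-04) = 3.2557. pH = pKa + log([A⁻]/[HA]), so log([A⁻]/[HA]) = pH − pKa = 3.61 − 3.2557 = 0.3543. [A⁻]/[HA] = 10^(0.3543) = 2.26

[A⁻]/[HA] = 2.26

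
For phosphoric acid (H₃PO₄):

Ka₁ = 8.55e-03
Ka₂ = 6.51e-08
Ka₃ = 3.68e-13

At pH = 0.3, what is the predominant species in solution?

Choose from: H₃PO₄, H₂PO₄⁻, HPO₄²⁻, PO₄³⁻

pKa₁ = 2.07, pKa₂ = 7.19, pKa₃ = 12.43. For a polyprotic acid the predominant species crosses at each pKa: below pKa_n the protonated form dominates, above it the deprotonated form does. At pH = 0.3, the predominant species is H₃PO₄.

H₃PO₄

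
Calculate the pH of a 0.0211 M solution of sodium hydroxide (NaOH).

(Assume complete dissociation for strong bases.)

[OH⁻] = 0.0211 M for strong base. pOH = -log[OH⁻] = 1.68, pH = 14 - pOH

pH = 12.32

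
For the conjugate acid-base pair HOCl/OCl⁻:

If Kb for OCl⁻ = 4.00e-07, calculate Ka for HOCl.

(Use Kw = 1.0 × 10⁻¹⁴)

For a conjugate pair Ka × Kb = Kw, so Ka = Kw/Kb = 1.0 × 10⁻¹⁴ / 4.00e-07 = 2.50e-08.

K_a = 2.50e-08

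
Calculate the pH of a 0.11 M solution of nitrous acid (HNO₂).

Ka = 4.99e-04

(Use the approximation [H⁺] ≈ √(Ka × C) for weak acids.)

[H⁺] = √(Ka × C) = √(4.99e-04 × 0.11) = 7.4088e-03. pH = -log(7.4088e-03)

pH = 2.13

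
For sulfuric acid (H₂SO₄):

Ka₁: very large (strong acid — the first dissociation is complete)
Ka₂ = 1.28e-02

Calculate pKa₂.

pKa₂ = -log(Ka₂) = -log(1.28e-02) = 1.89.

pK_{a2} = 1.89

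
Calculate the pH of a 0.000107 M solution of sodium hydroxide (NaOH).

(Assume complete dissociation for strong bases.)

[OH⁻] = 0.000107 M for strong base. pOH = -log[OH⁻] = 3.97, pH = 14 - pOH

pH = 10.03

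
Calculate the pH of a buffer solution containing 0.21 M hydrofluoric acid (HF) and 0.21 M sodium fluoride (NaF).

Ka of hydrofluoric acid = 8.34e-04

pKa = -log(8.34e-04) = 3.08. pH = pKa + log([A⁻]/[HA]) = 3.08 + log(0.21/0.21)

pH = 3.08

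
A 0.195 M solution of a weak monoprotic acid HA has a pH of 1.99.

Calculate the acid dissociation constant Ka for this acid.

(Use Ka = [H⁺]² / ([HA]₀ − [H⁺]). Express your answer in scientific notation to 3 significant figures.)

[H⁺] = 10^(−pH) = 10^(−1.99) = 1.023e-02 M. For HA ⇌ H⁺ + A⁻, Ka = [H⁺][A⁻]/[HA] = [H⁺]² / ([HA]₀ − [H⁺]) = (1.023e-02)² / (0.195 − 1.023e-02) = 5.67e-04.

K_a = 5.67e-04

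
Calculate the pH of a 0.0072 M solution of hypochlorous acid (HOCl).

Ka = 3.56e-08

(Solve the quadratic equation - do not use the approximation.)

x² + Ka×x - Ka×C = 0. Using quadratic formula: [H⁺] = 1.5992e-05

pH = 4.80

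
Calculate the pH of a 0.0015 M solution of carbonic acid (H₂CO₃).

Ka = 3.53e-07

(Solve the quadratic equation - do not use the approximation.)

x² + Ka×x - Ka×C = 0. Using quadratic formula: [H⁺] = 2.2835e-05

pH = 4.64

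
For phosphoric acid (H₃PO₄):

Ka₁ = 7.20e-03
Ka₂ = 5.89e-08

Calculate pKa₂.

pKa₂ = -log(Ka₂) = -log(5.89e-08) = 7.23.

pK_{a2} = 7.23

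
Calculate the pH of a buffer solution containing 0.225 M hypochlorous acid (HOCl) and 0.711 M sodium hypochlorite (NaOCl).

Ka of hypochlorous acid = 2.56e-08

pKa = -log(2.56e-08) = 7.59. pH = pKa + log([A⁻]/[HA]) = 7.59 + log(0.711/0.225)

pH = 8.09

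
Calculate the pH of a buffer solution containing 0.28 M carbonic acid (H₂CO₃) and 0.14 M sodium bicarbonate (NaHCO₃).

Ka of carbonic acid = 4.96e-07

pKa = -log(4.96e-07) = 6.30. pH = pKa + log([A⁻]/[HA]) = 6.30 + log(0.14/0.28)

pH = 6.00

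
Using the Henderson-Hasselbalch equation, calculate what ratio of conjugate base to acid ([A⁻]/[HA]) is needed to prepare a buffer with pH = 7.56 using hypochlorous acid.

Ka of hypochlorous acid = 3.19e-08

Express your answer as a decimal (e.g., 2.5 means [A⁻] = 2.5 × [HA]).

pKa = -log(3.19e-08) = 7.4962. pH = pKa + log([A⁻]/[HA]), so log([A⁻]/[HA]) = pH − pKa = 7.56 − 7.4962 = 0.0638. [A⁻]/[HA] = 10^(0.0638) = 1.16

[A⁻]/[HA] = 1.16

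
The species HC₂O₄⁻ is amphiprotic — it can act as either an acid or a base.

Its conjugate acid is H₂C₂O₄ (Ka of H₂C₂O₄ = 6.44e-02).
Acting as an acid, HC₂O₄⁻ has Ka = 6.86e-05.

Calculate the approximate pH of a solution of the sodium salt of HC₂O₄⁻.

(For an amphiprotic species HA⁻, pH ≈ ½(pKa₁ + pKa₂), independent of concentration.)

pKa₁ = -log(6.44e-02) = 1.19; pKa₂ = -log(6.86e-05) = 4.16. For an amphiprotic species, pH ≈ ½(pKa₁ + pKa₂) = ½(1.19 + 4.16) = 2.68.

pH = 2.68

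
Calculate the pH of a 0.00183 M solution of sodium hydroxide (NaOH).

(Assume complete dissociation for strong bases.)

[OH⁻] = 0.00183 M for strong base. pOH = -log[OH⁻] = 2.74, pH = 14 - pOH

pH = 11.26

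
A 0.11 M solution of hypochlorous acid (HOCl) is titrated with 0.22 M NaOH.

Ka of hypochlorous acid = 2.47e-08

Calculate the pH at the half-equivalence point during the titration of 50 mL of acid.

At half-equivalence [HA] = [A⁻], so Henderson-Hasselbalch gives pH = pKa = -log(2.47e-08) = 7.61.

pH = pKa = 7.61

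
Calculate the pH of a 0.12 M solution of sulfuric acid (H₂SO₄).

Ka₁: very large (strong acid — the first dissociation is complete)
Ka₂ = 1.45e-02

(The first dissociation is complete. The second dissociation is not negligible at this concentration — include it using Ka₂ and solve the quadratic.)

First dissociation is complete: [H⁺]₀ = [HSO₄⁻]₀ = C = 0.12 M. Second dissociation HSO₄⁻ ⇌ H⁺ + SO₄²⁻: let x = [SO₄²⁻]. Ka₂ = (C + x)·x / (C − x) = 1.45e-02 → x² + (C + Ka₂)·x − Ka₂·C = 0 → x² + 0.13450·x − 1.740e-03 = 0. x = (−0.13450 + √(0.13450² + 4 × 1.740e-03)) / 2 = 1.1886e-02 M. [H⁺] = C + x = 0.12 + 1.1886e-02 = 1.3189e-01 M. pH = -log(1.3189e-01) = 0.88.

pH = 0.88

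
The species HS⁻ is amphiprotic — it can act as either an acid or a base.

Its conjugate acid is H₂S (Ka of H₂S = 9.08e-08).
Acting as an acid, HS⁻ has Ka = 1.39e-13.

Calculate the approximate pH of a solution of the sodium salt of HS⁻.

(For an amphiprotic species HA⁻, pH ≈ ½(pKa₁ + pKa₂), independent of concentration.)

pKa₁ = -log(9.08e-08) = 7.04; pKa₂ = -log(1.39e-13) = 12.86. For an amphiprotic species, pH ≈ ½(pKa₁ + pKa₂) = ½(7.04 + 12.86) = 9.95.

pH = 9.95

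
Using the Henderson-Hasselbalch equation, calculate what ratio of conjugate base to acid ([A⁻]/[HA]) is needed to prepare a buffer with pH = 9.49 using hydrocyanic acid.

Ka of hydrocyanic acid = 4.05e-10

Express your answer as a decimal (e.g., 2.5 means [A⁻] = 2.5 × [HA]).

pKa = -log(4.05e-10) = 9.3925. pH = pKa + log([A⁻]/[HA]), so log([A⁻]/[HA]) = pH − pKa = 9.49 − 9.3925 = 0.0975. [A⁻]/[HA] = 10^(0.0975) = 1.25

[A⁻]/[HA] = 1.25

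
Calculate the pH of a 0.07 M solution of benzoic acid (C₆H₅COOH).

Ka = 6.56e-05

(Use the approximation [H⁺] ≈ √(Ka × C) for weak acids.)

[H⁺] = √(Ka × C) = √(6.56e-05 × 0.07) = 2.1429e-03. pH = -log(2.1429e-03)

pH = 2.67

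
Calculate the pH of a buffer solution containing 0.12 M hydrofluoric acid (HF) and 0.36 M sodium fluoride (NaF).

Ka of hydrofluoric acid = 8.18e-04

pKa = -log(8.18e-04) = 3.09. pH = pKa + log([A⁻]/[HA]) = 3.09 + log(0.36/0.12)

pH = 3.56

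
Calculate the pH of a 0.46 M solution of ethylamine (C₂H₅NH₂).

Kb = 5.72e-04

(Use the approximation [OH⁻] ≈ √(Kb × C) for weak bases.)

[OH⁻] = √(Kb × C) = √(5.72e-04 × 0.46) = 1.6221e-02. pOH = 1.79, pH = 14 - pOH

pH = 12.21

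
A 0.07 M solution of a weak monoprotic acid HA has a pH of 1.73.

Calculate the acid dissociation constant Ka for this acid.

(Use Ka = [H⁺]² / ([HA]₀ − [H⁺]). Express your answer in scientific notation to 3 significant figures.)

[H⁺] = 10^(−pH) = 10^(−1.73) = 1.862e-02 M. For HA ⇌ H⁺ + A⁻, Ka = [H⁺][A⁻]/[HA] = [H⁺]² / ([HA]₀ − [H⁺]) = (1.862e-02)² / (0.07 − 1.862e-02) = 6.75e-03.

K_a = 6.75e-03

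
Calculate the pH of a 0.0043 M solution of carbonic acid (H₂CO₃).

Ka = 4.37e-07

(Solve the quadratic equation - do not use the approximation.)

x² + Ka×x - Ka×C = 0. Using quadratic formula: [H⁺] = 4.3131e-05

pH = 4.37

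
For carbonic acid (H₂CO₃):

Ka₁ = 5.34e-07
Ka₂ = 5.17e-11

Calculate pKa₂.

pKa₂ = -log(Ka₂) = -log(5.17e-11) = 10.29.

pK_{a2} = 10.29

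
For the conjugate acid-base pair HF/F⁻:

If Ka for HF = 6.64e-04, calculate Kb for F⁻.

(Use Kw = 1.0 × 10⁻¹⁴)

For a conjugate pair Ka × Kb = Kw, so Kb = Kw/Ka = 1.0 × 10⁻¹⁴ / 6.64e-04 = 1.51e-11.

K_b = 1.51e-11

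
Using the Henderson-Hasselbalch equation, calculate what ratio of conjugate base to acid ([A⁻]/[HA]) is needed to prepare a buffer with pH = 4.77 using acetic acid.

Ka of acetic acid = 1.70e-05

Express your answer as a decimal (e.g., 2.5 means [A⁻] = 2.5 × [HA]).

pKa = -log(1.70e-05) = 4.7696. pH = pKa + log([A⁻]/[HA]), so log([A⁻]/[HA]) = pH − pKa = 4.77 − 4.7696 = 0.0004. [A⁻]/[HA] = 10^(0.0004) = 1.00

[A⁻]/[HA] = 1.00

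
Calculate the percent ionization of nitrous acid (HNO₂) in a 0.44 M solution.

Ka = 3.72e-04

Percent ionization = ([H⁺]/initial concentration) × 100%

Using Ka equilibrium: x² + Ka×x - Ka×C = 0. Solving: [H⁺] = 1.2609e-02. Percent = (1.2609e-02/0.44) × 100

Percent ionization = 2.87%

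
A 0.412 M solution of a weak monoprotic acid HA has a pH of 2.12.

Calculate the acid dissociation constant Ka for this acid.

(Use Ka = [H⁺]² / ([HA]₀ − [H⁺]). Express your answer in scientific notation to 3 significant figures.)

[H⁺] = 10^(−pH) = 10^(−2.12) = 7.586e-03 M. For HA ⇌ H⁺ + A⁻, Ka = [H⁺][A⁻]/[HA] = [H⁺]² / ([HA]₀ − [H⁺]) = (7.586e-03)² / (0.412 − 7.586e-03) = 1.42e-04.

K_a = 1.42e-04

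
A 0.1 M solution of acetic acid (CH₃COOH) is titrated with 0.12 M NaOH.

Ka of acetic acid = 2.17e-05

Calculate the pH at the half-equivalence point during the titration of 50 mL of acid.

At half-equivalence [HA] = [A⁻], so Henderson-Hasselbalch gives pH = pKa = -log(2.17e-05) = 4.66.

pH = pKa = 4.66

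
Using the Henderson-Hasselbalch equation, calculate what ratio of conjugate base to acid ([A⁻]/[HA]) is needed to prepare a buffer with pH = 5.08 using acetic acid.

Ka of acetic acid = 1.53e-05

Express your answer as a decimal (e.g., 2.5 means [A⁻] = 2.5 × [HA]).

pKa = -log(1.53e-05) = 4.8153. pH = pKa + log([A⁻]/[HA]), so log([A⁻]/[HA]) = pH − pKa = 5.08 − 4.8153 = 0.2647. [A⁻]/[HA] = 10^(0.2647) = 1.84

[A⁻]/[HA] = 1.84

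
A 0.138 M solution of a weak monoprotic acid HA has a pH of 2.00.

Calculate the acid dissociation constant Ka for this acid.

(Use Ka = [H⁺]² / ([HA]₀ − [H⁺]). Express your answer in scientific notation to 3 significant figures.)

[H⁺] = 10^(−pH) = 10^(−2.00) = 1.000e-02 M. For HA ⇌ H⁺ + A⁻, Ka = [H⁺][A⁻]/[HA] = [H⁺]² / ([HA]₀ − [H⁺]) = (1.000e-02)² / (0.138 − 1.000e-02) = 7.81e-04.

K_a = 7.81e-04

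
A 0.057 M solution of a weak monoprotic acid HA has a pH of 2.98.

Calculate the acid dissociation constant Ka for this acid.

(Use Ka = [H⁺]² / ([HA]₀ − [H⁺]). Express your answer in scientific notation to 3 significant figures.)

[H⁺] = 10^(−pH) = 10^(−2.98) = 1.047e-03 M. For HA ⇌ H⁺ + A⁻, Ka = [H⁺][A⁻]/[HA] = [H⁺]² / ([HA]₀ − [H⁺]) = (1.047e-03)² / (0.057 − 1.047e-03) = 1.96e-05.

K_a = 1.96e-05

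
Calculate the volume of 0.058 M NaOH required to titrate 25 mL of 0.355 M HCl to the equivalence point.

At equivalence: moles acid = moles base. moles HCl = 0.355 × 25/1000 = 0.008875 mol. V_base = moles / 0.058 × 1000 = 153.0 mL.

V_{base} = 153.0 mL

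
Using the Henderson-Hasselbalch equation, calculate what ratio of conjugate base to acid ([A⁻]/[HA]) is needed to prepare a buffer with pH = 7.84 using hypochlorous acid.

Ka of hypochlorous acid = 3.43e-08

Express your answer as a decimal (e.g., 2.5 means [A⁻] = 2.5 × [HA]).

pKa = -log(3.43e-08) = 7.4647. pH = pKa + log([A⁻]/[HA]), so log([A⁻]/[HA]) = pH − pKa = 7.84 − 7.4647 = 0.3753. [A⁻]/[HA] = 10^(0.3753) = 2.37

[A⁻]/[HA] = 2.37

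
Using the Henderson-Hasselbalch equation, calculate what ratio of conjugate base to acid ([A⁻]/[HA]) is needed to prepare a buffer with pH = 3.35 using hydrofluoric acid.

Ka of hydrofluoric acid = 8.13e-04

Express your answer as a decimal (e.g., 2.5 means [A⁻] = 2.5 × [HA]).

pKa = -log(8.13e-04) = 3.0899. pH = pKa + log([A⁻]/[HA]), so log([A⁻]/[HA]) = pH − pKa = 3.35 − 3.0899 = 0.2601. [A⁻]/[HA] = 10^(0.2601) = 1.82

[A⁻]/[HA] = 1.82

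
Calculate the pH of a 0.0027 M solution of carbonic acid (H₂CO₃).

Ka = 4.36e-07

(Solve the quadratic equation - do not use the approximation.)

x² + Ka×x - Ka×C = 0. Using quadratic formula: [H⁺] = 3.4093e-05

pH = 4.47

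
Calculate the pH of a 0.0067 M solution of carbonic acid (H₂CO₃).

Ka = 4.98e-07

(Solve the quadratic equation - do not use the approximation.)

x² + Ka×x - Ka×C = 0. Using quadratic formula: [H⁺] = 5.7515e-05

pH = 4.24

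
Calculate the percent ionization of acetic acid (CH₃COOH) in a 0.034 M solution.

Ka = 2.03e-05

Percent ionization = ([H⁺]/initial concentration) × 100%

Using Ka equilibrium: x² + Ka×x - Ka×C = 0. Solving: [H⁺] = 8.2069e-04. Percent = (8.2069e-04/0.034) × 100

Percent ionization = 2.41%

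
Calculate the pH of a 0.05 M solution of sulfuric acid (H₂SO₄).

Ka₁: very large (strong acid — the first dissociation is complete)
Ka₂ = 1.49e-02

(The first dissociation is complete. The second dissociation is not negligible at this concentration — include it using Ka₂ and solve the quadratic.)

First dissociation is complete: [H⁺]₀ = [HSO₄⁻]₀ = C = 0.05 M. Second dissociation HSO₄⁻ ⇌ H⁺ + SO₄²⁻: let x = [SO₄²⁻]. Ka₂ = (C + x)·x / (C − x) = 1.49e-02 → x² + (C + Ka₂)·x − Ka₂·C = 0 → x² + 0.06490·x − 7.450e-04 = 0. x = (−0.06490 + √(0.06490² + 4 × 7.450e-04)) / 2 = 9.9529e-03 M. [H⁺] = C + x = 0.05 + 9.9529e-03 = 5.9953e-02 M. pH = -log(5.9953e-02) = 1.22.

pH = 1.22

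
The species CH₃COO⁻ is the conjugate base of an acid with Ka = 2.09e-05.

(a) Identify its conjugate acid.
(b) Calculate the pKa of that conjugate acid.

(a) The conjugate acid is formed by adding one H⁺ to CH₃COO⁻, giving CH₃COOH. (b) pKa = -log(Ka) = -log(2.09e-05) = 4.68.

Conjugate acid: CH₃COOH; pK_a = 4.68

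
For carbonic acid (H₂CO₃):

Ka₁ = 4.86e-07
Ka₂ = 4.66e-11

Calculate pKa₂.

pKa₂ = -log(Ka₂) = -log(4.66e-11) = 10.33.

pK_{a2} = 10.33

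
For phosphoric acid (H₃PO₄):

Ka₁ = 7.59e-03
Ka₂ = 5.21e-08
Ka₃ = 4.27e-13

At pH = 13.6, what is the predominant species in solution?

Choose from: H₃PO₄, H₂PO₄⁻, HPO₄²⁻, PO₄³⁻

pKa₁ = 2.12, pKa₂ = 7.28, pKa₃ = 12.37. For a polyprotic acid the predominant species crosses at each pKa: below pKa_n the protonated form dominates, above it the deprotonated form does. At pH = 13.6, the predominant species is PO₄³⁻.

PO₄³⁻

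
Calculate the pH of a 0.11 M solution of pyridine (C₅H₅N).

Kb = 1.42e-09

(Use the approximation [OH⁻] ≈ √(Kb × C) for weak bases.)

[OH⁻] = √(Kb × C) = √(1.42e-09 × 0.11) = 1.2498e-05. pOH = 4.90, pH = 14 - pOH

pH = 9.10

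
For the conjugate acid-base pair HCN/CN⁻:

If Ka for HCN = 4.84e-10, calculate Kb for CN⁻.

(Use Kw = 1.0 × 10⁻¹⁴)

For a conjugate pair Ka × Kb = Kw, so Kb = Kw/Ka = 1.0 × 10⁻¹⁴ / 4.84e-10 = 2.07e-05.

K_b = 2.07e-05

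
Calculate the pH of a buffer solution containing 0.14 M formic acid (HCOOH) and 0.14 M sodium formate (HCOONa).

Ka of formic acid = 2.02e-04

pKa = -log(2.02e-04) = 3.69. pH = pKa + log([A⁻]/[HA]) = 3.69 + log(0.14/0.14)

pH = 3.69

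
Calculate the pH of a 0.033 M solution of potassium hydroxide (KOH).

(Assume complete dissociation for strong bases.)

[OH⁻] = 0.033 M for strong base. pOH = -log[OH⁻] = 1.48, pH = 14 - pOH

pH = 12.52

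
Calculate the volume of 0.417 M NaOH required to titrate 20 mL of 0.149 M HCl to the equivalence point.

At equivalence: moles acid = moles base. moles HCl = 0.149 × 20/1000 = 0.00298 mol. V_base = moles / 0.417 × 1000 = 7.1 mL.

V_{base} = 7.1 mL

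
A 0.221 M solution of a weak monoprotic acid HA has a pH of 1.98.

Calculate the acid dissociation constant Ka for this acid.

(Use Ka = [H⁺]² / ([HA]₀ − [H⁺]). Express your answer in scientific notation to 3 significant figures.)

[H⁺] = 10^(−pH) = 10^(−1.98) = 1.047e-02 M. For HA ⇌ H⁺ + A⁻, Ka = [H⁺][A⁻]/[HA] = [H⁺]² / ([HA]₀ − [H⁺]) = (1.047e-02)² / (0.221 − 1.047e-02) = 5.21e-04.

K_a = 5.21e-04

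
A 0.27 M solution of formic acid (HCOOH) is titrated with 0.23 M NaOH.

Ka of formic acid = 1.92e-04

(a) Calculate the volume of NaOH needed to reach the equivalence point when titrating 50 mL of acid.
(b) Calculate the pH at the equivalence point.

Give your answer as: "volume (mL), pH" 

moles acid = 0.27 × 50/1000 = 0.0135 mol; V_base = moles/0.23 × 1000 = 58.7 mL. At equivalence only the conjugate base is present: [A⁻] = 0.0135/0.109 = 1.2420e-01 M. Kb = Kw/Ka = 5.21e-11; [OH⁻] = √(Kb × [A⁻]) = 2.5434e-06; pOH = 5.59; pH = 14 - pOH = 8.41.

V = 58.7 mL, pH = 8.41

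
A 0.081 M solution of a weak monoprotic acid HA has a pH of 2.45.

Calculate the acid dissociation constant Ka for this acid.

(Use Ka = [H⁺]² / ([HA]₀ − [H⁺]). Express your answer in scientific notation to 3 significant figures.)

[H⁺] = 10^(−pH) = 10^(−2.45) = 3.548e-03 M. For HA ⇌ H⁺ + A⁻, Ka = [H⁺][A⁻]/[HA] = [H⁺]² / ([HA]₀ − [H⁺]) = (3.548e-03)² / (0.081 − 3.548e-03) = 1.63e-04.

K_a = 1.63e-04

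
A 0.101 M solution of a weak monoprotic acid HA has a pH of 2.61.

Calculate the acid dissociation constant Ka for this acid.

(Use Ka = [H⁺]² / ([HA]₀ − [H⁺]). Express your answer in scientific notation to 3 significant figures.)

[H⁺] = 10^(−pH) = 10^(−2.61) = 2.455e-03 M. For HA ⇌ H⁺ + A⁻, Ka = [H⁺][A⁻]/[HA] = [H⁺]² / ([HA]₀ − [H⁺]) = (2.455e-03)² / (0.101 − 2.455e-03) = 6.11e-05.

K_a = 6.11e-05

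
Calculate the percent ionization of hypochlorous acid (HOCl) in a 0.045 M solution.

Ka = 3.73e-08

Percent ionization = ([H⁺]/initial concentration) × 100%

Using Ka equilibrium: x² + Ka×x - Ka×C = 0. Solving: [H⁺] = 4.0951e-05. Percent = (4.0951e-05/0.045) × 100

Percent ionization = 0.091%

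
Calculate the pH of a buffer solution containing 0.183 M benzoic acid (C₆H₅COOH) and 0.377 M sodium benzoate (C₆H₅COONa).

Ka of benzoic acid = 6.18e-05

pKa = -log(6.18e-05) = 4.21. pH = pKa + log([A⁻]/[HA]) = 4.21 + log(0.377/0.183)

pH = 4.52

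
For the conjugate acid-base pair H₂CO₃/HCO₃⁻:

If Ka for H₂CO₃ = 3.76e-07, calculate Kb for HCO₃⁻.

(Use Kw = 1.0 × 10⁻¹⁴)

For a conjugate pair Ka × Kb = Kw, so Kb = Kw/Ka = 1.0 × 10⁻¹⁴ / 3.76e-07 = 2.66e-08.

K_b = 2.66e-08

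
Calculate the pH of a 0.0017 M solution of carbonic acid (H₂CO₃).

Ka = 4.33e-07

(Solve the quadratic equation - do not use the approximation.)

x² + Ka×x - Ka×C = 0. Using quadratic formula: [H⁺] = 2.6916e-05

pH = 4.57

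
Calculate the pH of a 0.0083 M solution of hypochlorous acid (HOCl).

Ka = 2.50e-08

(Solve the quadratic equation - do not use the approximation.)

x² + Ka×x - Ka×C = 0. Using quadratic formula: [H⁺] = 1.4392e-05

pH = 4.84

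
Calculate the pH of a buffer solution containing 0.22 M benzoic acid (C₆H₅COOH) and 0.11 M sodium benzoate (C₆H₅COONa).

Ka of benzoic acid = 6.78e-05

pKa = -log(6.78e-05) = 4.17. pH = pKa + log([A⁻]/[HA]) = 4.17 + log(0.11/0.22)

pH = 3.87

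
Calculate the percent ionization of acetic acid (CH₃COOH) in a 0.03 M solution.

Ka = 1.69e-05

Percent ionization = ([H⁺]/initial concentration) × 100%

Using Ka equilibrium: x² + Ka×x - Ka×C = 0. Solving: [H⁺] = 7.0364e-04. Percent = (7.0364e-04/0.03) × 100

Percent ionization = 2.35%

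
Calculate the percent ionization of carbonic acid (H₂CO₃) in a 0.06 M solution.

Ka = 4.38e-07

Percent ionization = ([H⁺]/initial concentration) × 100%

Using Ka equilibrium: x² + Ka×x - Ka×C = 0. Solving: [H⁺] = 1.6189e-04. Percent = (1.6189e-04/0.06) × 100

Percent ionization = 0.27%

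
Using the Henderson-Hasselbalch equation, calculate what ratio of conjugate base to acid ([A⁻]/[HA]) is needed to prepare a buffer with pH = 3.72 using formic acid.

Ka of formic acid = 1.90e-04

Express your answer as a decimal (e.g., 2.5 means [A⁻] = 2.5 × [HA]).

pKa = -log(1.90e-04) = 3.7212. pH = pKa + log([A⁻]/[HA]), so log([A⁻]/[HA]) = pH − pKa = 3.72 − 3.7212 = -0.0012. [A⁻]/[HA] = 10^(-0.0012) = 0.997

[A⁻]/[HA] = 0.997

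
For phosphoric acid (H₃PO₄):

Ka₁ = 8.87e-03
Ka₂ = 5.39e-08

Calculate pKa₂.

pKa₂ = -log(Ka₂) = -log(5.39e-08) = 7.27.

pK_{a2} = 7.27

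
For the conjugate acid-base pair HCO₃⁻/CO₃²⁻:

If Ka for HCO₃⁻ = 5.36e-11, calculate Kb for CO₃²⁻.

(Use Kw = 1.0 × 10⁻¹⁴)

For a conjugate pair Ka × Kb = Kw, so Kb = Kw/Ka = 1.0 × 10⁻¹⁴ / 5.36e-11 = 1.87e-04.

K_b = 1.87e-04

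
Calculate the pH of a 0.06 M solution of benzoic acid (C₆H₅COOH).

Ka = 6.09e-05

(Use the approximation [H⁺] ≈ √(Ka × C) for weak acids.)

[H⁺] = √(Ka × C) = √(6.09e-05 × 0.06) = 1.9115e-03. pH = -log(1.9115e-03)

pH = 2.72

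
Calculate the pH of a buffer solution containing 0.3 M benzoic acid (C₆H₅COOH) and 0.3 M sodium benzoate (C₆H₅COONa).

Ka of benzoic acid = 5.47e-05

pKa = -log(5.47e-05) = 4.26. pH = pKa + log([A⁻]/[HA]) = 4.26 + log(0.3/0.3)

pH = 4.26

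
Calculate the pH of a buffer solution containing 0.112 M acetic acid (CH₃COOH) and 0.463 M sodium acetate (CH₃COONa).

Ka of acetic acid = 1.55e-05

pKa = -log(1.55e-05) = 4.81. pH = pKa + log([A⁻]/[HA]) = 4.81 + log(0.463/0.112)

pH = 5.43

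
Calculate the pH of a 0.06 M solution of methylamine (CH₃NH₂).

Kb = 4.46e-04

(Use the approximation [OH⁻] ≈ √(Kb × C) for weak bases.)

[OH⁻] = √(Kb × C) = √(4.46e-04 × 0.06) = 5.1730e-03. pOH = 2.29, pH = 14 - pOH

pH = 11.71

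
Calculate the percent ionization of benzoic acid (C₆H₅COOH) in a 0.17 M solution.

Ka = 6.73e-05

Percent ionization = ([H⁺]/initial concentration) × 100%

Using Ka equilibrium: x² + Ka×x - Ka×C = 0. Solving: [H⁺] = 3.3490e-03. Percent = (3.3490e-03/0.17) × 100

Percent ionization = 1.97%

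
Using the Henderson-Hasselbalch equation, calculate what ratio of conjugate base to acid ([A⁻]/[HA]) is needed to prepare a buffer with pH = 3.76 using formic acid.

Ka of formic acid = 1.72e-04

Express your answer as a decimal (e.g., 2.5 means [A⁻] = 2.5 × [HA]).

pKa = -log(1.72e-04) = 3.7645. pH = pKa + log([A⁻]/[HA]), so log([A⁻]/[HA]) = pH − pKa = 3.76 − 3.7645 = -0.0045. [A⁻]/[HA] = 10^(-0.0045) = 0.990

[A⁻]/[HA] = 0.990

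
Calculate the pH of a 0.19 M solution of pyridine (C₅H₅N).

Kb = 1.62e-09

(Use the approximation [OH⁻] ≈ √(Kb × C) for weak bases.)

[OH⁻] = √(Kb × C) = √(1.62e-09 × 0.19) = 1.7544e-05. pOH = 4.76, pH = 14 - pOH

pH = 9.24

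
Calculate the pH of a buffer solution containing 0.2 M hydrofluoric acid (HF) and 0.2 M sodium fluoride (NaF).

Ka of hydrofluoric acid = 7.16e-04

pKa = -log(7.16e-04) = 3.15. pH = pKa + log([A⁻]/[HA]) = 3.15 + log(0.2/0.2)

pH = 3.15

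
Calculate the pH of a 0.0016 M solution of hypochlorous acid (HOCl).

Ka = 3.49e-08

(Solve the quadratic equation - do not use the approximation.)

x² + Ka×x - Ka×C = 0. Using quadratic formula: [H⁺] = 7.4552e-06

pH = 5.13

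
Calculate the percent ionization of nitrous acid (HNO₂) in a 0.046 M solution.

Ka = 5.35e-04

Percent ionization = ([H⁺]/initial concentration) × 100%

Using Ka equilibrium: x² + Ka×x - Ka×C = 0. Solving: [H⁺] = 4.7006e-03. Percent = (4.7006e-03/0.046) × 100

Percent ionization = 10.2%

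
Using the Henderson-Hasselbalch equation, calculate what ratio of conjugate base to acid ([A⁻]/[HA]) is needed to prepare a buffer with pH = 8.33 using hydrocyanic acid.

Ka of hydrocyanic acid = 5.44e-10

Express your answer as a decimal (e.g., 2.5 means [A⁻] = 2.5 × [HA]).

pKa = -log(5.44e-10) = 9.2644. pH = pKa + log([A⁻]/[HA]), so log([A⁻]/[HA]) = pH − pKa = 8.33 − 9.2644 = -0.9344. [A⁻]/[HA] = 10^(-0.9344) = 0.116

[A⁻]/[HA] = 0.116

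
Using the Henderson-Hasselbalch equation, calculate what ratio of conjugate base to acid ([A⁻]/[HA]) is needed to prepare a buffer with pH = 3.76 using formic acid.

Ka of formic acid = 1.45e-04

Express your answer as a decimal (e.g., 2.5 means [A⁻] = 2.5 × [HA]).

pKa = -log(1.45e-04) = 3.8386. pH = pKa + log([A⁻]/[HA]), so log([A⁻]/[HA]) = pH − pKa = 3.76 − 3.8386 = -0.0786. [A⁻]/[HA] = 10^(-0.0786) = 0.834

[A⁻]/[HA] = 0.834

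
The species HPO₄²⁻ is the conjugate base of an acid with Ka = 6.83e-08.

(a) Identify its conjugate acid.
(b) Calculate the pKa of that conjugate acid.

(a) The conjugate acid is formed by adding one H⁺ to HPO₄²⁻, giving H₂PO₄⁻. (b) pKa = -log(Ka) = -log(6.83e-08) = 7.17.

Conjugate acid: H₂PO₄⁻; pK_a = 7.17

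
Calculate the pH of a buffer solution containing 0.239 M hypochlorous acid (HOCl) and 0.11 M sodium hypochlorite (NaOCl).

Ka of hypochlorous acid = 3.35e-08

pKa = -log(3.35e-08) = 7.47. pH = pKa + log([A⁻]/[HA]) = 7.47 + log(0.11/0.239)

pH = 7.14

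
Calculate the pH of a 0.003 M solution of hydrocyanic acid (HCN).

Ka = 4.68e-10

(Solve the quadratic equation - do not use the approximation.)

x² + Ka×x - Ka×C = 0. Using quadratic formula: [H⁺] = 1.1847e-06

pH = 5.93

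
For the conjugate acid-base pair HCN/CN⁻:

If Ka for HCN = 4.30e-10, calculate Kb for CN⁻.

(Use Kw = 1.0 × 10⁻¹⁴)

For a conjugate pair Ka × Kb = Kw, so Kb = Kw/Ka = 1.0 × 10⁻¹⁴ / 4.30e-10 = 2.33e-05.

K_b = 2.33e-05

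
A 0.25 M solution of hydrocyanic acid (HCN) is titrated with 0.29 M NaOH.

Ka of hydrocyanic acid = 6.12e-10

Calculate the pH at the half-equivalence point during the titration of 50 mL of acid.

At half-equivalence [HA] = [A⁻], so Henderson-Hasselbalch gives pH = pKa = -log(6.12e-10) = 9.21.

pH = pKa = 9.21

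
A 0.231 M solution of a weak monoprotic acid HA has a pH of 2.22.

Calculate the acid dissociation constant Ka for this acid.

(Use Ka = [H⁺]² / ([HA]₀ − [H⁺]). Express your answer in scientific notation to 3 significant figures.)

[H⁺] = 10^(−pH) = 10^(−2.22) = 6.026e-03 M. For HA ⇌ H⁺ + A⁻, Ka = [H⁺][A⁻]/[HA] = [H⁺]² / ([HA]₀ − [H⁺]) = (6.026e-03)² / (0.231 − 6.026e-03) = 1.61e-04.

K_a = 1.61e-04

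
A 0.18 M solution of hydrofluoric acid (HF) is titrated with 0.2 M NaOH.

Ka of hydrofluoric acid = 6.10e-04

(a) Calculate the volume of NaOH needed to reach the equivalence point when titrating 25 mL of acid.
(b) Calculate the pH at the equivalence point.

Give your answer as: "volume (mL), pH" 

moles acid = 0.18 × 25/1000 = 0.0045 mol; V_base = moles/0.2 × 1000 = 22.5 mL. At equivalence only the conjugate base is present: [A⁻] = 0.0045/0.048 = 9.4737e-02 M. Kb = Kw/Ka = 1.64e-11; [OH⁻] = √(Kb × [A⁻]) = 1.2462e-06; pOH = 5.90; pH = 14 - pOH = 8.10.

V = 22.5 mL, pH = 8.10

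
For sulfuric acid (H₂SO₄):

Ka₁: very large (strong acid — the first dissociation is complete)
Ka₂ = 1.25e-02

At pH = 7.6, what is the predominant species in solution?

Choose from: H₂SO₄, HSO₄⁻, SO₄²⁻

The first dissociation is complete, so H₂SO₄ itself is never the predominant species in water; pKa₂ = -log(1.25e-02) = 1.90. For a polyprotic acid the predominant species crosses at each pKa: below pKa_n the protonated form dominates, above it the deprotonated form does. At pH = 7.6, the predominant species is SO₄²⁻.

SO₄²⁻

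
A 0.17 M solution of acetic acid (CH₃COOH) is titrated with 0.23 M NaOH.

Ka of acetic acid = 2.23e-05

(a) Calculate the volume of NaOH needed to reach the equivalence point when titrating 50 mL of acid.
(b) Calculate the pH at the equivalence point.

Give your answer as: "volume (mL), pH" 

moles acid = 0.17 × 50/1000 = 0.0085 mol; V_base = moles/0.23 × 1000 = 37.0 mL. At equivalence only the conjugate base is present: [A⁻] = 0.0085/0.087 = 9.7750e-02 M. Kb = Kw/Ka = 4.48e-10; [OH⁻] = √(Kb × [A⁻]) = 6.6207e-06; pOH = 5.18; pH = 14 - pOH = 8.82.

V = 37.0 mL, pH = 8.82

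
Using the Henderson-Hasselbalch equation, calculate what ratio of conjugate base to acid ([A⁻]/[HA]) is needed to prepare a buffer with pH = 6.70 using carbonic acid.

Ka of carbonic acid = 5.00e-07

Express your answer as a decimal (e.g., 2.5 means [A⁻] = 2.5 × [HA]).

pKa = -log(5.00e-07) = 6.3010. pH = pKa + log([A⁻]/[HA]), so log([A⁻]/[HA]) = pH − pKa = 6.70 − 6.3010 = 0.3990. [A⁻]/[HA] = 10^(0.3990) = 2.51

[A⁻]/[HA] = 2.51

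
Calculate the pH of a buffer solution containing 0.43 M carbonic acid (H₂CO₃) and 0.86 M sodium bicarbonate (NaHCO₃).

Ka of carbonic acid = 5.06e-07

pKa = -log(5.06e-07) = 6.30. pH = pKa + log([A⁻]/[HA]) = 6.30 + log(0.86/0.43)

pH = 6.60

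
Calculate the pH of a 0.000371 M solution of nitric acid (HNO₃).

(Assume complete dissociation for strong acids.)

[H⁺] = 0.000371 M for strong acid. pH = -log[H⁺] = -log(0.000371)

pH = 3.43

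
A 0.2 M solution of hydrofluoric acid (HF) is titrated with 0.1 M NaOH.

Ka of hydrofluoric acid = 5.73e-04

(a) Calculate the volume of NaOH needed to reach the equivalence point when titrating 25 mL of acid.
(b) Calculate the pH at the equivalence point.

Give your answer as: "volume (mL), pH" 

moles acid = 0.2 × 25/1000 = 0.005 mol; V_base = moles/0.1 × 1000 = 50.0 mL. At equivalence only the conjugate base is present: [A⁻] = 0.005/0.075 = 6.6667e-02 M. Kb = Kw/Ka = 1.75e-11; [OH⁻] = √(Kb × [A⁻]) = 1.0786e-06; pOH = 5.97; pH = 14 - pOH = 8.03.

V = 50.0 mL, pH = 8.03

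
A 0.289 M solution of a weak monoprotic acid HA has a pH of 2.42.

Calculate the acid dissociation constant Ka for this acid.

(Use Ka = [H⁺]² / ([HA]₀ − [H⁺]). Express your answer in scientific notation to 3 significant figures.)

[H⁺] = 10^(−pH) = 10^(−2.42) = 3.802e-03 M. For HA ⇌ H⁺ + A⁻, Ka = [H⁺][A⁻]/[HA] = [H⁺]² / ([HA]₀ − [H⁺]) = (3.802e-03)² / (0.289 − 3.802e-03) = 5.07e-05.

K_a = 5.07e-05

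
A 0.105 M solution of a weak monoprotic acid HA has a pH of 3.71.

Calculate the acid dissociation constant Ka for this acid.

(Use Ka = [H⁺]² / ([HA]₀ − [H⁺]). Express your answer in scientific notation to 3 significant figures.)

[H⁺] = 10^(−pH) = 10^(−3.71) = 1.950e-04 M. For HA ⇌ H⁺ + A⁻, Ka = [H⁺][A⁻]/[HA] = [H⁺]² / ([HA]₀ − [H⁺]) = (1.950e-04)² / (0.105 − 1.950e-04) = 3.63e-07.

K_a = 3.63e-07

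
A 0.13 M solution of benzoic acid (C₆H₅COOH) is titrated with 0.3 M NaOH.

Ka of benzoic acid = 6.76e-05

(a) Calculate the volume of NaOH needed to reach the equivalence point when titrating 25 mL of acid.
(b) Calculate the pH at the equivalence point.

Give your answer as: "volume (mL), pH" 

moles acid = 0.13 × 25/1000 = 0.00325 mol; V_base = moles/0.3 × 1000 = 10.8 mL. At equivalence only the conjugate base is present: [A⁻] = 0.00325/0.036 = 9.0698e-02 M. Kb = Kw/Ka = 1.48e-10; [OH⁻] = √(Kb × [A⁻]) = 3.6629e-06; pOH = 5.44; pH = 14 - pOH = 8.56.

V = 10.8 mL, pH = 8.56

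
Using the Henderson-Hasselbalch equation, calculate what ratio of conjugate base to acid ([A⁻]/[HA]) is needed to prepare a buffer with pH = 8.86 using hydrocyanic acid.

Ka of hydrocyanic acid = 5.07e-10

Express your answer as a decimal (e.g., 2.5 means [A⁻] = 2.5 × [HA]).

pKa = -log(5.07e-10) = 9.2950. pH = pKa + log([A⁻]/[HA]), so log([A⁻]/[HA]) = pH − pKa = 8.86 − 9.2950 = -0.4350. [A⁻]/[HA] = 10^(-0.4350) = 0.367

[A⁻]/[HA] = 0.367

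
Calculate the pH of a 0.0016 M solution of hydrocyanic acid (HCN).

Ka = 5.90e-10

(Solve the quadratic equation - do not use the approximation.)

x² + Ka×x - Ka×C = 0. Using quadratic formula: [H⁺] = 9.7130e-07

pH = 6.01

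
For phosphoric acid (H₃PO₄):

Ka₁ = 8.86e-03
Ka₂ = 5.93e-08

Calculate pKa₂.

pKa₂ = -log(Ka₂) = -log(5.93e-08) = 7.23.

pK_{a2} = 7.23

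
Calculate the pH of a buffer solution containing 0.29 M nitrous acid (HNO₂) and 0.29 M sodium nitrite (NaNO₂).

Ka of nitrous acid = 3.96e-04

pKa = -log(3.96e-04) = 3.40. pH = pKa + log([A⁻]/[HA]) = 3.40 + log(0.29/0.29)

pH = 3.40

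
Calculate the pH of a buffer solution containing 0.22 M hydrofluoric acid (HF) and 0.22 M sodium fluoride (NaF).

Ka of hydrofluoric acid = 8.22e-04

pKa = -log(8.22e-04) = 3.09. pH = pKa + log([A⁻]/[HA]) = 3.09 + log(0.22/0.22)

pH = 3.09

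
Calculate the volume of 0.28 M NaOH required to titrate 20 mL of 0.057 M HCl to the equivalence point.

At equivalence: moles acid = moles base. moles HCl = 0.057 × 20/1000 = 0.00114 mol. V_base = moles / 0.28 × 1000 = 4.1 mL.

V_{base} = 4.1 mL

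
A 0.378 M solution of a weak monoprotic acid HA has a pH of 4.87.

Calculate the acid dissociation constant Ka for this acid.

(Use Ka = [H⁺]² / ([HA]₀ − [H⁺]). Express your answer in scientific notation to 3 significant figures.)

[H⁺] = 10^(−pH) = 10^(−4.87) = 1.349e-05 M. For HA ⇌ H⁺ + A⁻, Ka = [H⁺][A⁻]/[HA] = [H⁺]² / ([HA]₀ − [H⁺]) = (1.349e-05)² / (0.378 − 1.349e-05) = 4.81e-10.

K_a = 4.81e-10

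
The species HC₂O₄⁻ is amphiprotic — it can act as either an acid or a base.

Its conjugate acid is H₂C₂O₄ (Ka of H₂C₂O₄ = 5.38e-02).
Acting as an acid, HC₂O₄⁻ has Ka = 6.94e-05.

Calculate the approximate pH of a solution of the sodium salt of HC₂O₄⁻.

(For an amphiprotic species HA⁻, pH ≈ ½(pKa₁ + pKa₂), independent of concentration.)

pKa₁ = -log(5.38e-02) = 1.27; pKa₂ = -log(6.94e-05) = 4.16. For an amphiprotic species, pH ≈ ½(pKa₁ + pKa₂) = ½(1.27 + 4.16) = 2.71.

pH = 2.71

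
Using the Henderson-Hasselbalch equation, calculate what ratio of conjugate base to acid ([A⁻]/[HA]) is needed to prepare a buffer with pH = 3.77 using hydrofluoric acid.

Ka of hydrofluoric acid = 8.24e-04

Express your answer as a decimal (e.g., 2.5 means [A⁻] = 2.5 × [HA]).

pKa = -log(8.24e-04) = 3.0841. pH = pKa + log([A⁻]/[HA]), so log([A⁻]/[HA]) = pH − pKa = 3.77 − 3.0841 = 0.6859. [A⁻]/[HA] = 10^(0.6859) = 4.85

[A⁻]/[HA] = 4.85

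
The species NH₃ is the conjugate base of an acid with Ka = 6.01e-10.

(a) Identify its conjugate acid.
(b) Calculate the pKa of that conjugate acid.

(a) The conjugate acid is formed by adding one H⁺ to NH₃, giving NH₄⁺. (b) pKa = -log(Ka) = -log(6.01e-10) = 9.22.

Conjugate acid: NH₄⁺; pK_a = 9.22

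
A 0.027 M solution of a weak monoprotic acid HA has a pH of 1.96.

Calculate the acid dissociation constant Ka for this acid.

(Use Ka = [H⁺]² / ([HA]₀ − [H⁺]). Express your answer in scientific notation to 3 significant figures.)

[H⁺] = 10^(−pH) = 10^(−1.96) = 1.096e-02 M. For HA ⇌ H⁺ + A⁻, Ka = [H⁺][A⁻]/[HA] = [H⁺]² / ([HA]₀ − [H⁺]) = (1.096e-02)² / (0.027 − 1.096e-02) = 7.50e-03.

K_a = 7.50e-03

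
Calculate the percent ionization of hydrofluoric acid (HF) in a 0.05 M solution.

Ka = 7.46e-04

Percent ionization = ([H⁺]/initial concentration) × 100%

Using Ka equilibrium: x² + Ka×x - Ka×C = 0. Solving: [H⁺] = 5.7458e-03. Percent = (5.7458e-03/0.05) × 100

Percent ionization = 11.5%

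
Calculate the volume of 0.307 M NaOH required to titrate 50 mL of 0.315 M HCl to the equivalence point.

At equivalence: moles acid = moles base. moles HCl = 0.315 × 50/1000 = 0.01575 mol. V_base = moles / 0.307 × 1000 = 51.3 mL.

V_{base} = 51.3 mL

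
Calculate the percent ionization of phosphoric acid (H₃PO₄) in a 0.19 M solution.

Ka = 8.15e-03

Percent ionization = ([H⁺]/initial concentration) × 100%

Using Ka equilibrium: x² + Ka×x - Ka×C = 0. Solving: [H⁺] = 3.5486e-02. Percent = (3.5486e-02/0.19) × 100

Percent ionization = 18.7%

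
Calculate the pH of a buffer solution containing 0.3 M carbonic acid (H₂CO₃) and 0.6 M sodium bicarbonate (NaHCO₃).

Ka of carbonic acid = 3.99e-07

pKa = -log(3.99e-07) = 6.40. pH = pKa + log([A⁻]/[HA]) = 6.40 + log(0.6/0.3)

pH = 6.70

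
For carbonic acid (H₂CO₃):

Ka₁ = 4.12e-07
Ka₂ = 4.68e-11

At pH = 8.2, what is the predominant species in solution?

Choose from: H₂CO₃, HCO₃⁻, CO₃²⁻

pKa₁ = 6.39, pKa₂ = 10.33. For a polyprotic acid the predominant species crosses at each pKa: below pKa_n the protonated form dominates, above it the deprotonated form does. At pH = 8.2, the predominant species is HCO₃⁻.

HCO₃⁻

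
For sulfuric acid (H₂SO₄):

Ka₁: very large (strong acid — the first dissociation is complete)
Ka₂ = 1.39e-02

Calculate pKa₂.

pKa₂ = -log(Ka₂) = -log(1.39e-02) = 1.86.

pK_{a2} = 1.86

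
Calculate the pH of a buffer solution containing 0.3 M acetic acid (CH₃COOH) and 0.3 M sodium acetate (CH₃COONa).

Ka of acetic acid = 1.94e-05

pKa = -log(1.94e-05) = 4.71. pH = pKa + log([A⁻]/[HA]) = 4.71 + log(0.3/0.3)

pH = 4.71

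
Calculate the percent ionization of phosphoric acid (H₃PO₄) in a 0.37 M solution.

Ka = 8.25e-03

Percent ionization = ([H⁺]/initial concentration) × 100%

Using Ka equilibrium: x² + Ka×x - Ka×C = 0. Solving: [H⁺] = 5.1278e-02. Percent = (5.1278e-02/0.37) × 100

Percent ionization = 13.9%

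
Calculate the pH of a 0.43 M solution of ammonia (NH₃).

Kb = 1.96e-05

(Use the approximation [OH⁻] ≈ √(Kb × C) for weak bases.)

[OH⁻] = √(Kb × C) = √(1.96e-05 × 0.43) = 2.9031e-03. pOH = 2.54, pH = 14 - pOH

pH = 11.46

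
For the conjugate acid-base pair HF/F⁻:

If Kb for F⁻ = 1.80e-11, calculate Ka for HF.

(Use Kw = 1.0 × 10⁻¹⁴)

For a conjugate pair Ka × Kb = Kw, so Ka = Kw/Kb = 1.0 × 10⁻¹⁴ / 1.80e-11 = 5.56e-04.

K_a = 5.56e-04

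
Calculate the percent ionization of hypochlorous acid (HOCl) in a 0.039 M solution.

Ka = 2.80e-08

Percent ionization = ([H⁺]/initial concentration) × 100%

Using Ka equilibrium: x² + Ka×x - Ka×C = 0. Solving: [H⁺] = 3.3031e-05. Percent = (3.3031e-05/0.039) × 100

Percent ionization = 0.0847%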